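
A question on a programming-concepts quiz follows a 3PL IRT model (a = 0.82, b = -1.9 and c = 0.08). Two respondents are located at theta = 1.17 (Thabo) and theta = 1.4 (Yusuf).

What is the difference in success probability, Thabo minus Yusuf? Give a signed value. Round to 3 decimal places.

P(theta) = c + (1 − c) · 1 / (1 + exp(−a(theta − b)))
P(Thabo) = 0.9313  [exponent 2.5174]
P(Yusuf) = 0.9424  [exponent 2.7060]
Difference = 0.9313 − 0.9424 = -0.0111

-0.011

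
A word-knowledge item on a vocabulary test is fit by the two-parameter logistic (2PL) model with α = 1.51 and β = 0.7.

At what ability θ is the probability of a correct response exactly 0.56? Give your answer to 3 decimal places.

0.860

P(θ) = 1 / (1 + exp(−α(θ − β)))
logit = ln(0.5600/0.4400) = 0.2412
θ = β + logit/(α) = 0.7 + 0.2412/1.5100 = 0.8597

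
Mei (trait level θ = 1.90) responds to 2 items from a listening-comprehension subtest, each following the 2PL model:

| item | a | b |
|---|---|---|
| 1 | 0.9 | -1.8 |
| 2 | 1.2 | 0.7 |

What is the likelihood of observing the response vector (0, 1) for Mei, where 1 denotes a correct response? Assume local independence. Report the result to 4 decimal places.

0.0279

P(θ) = 1 / (1 + exp(−a(θ − b)))
P_1 = 1/(1+e^{-3.3300}) = 0.9654
P_2 = 1/(1+e^{-1.4400}) = 0.8085
L = (1−P_1) × P_2 = 0.0346 × 0.8085 = 0.02794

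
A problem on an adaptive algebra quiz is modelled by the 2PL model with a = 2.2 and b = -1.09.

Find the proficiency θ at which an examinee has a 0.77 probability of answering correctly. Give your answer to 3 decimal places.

P(θ) = 1 / (1 + exp(−a(θ − b)))
logit = ln(0.7700/0.2300) = 1.2083
θ = b + logit/(a) = -1.09 + 1.2083/2.2000 = -0.5408

-0.541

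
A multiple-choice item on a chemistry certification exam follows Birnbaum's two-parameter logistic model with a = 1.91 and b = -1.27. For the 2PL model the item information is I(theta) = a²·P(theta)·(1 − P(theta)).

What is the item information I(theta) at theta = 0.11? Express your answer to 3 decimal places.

0.228

P = 1/(1+e^{-2.6358}) = 0.9331
P(1−P) = 0.9331 × 0.0669 = 0.0624
I = a² × P(1−P) = 1.91² × 0.0624 = 0.22763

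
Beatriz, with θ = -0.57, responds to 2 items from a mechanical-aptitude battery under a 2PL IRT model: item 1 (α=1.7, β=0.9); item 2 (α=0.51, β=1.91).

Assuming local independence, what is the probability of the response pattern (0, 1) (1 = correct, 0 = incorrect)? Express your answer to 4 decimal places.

0.2034

P(θ) = 1 / (1 + exp(−α(θ − β)))
P_1 = 1/(1+e^{2.4990}) = 0.0759
P_2 = 1/(1+e^{1.2648}) = 0.2201
L = (1−P_1) × P_2 = 0.9241 × 0.2201 = 0.20343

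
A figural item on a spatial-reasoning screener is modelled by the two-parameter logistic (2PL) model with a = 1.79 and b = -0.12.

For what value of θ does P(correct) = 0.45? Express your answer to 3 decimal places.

P(θ) = 1 / (1 + exp(−a(θ − b)))
logit = ln(0.4500/0.5500) = -0.2007
θ = b + logit/(a) = -0.12 + (-0.2007)/1.7900 = -0.2321

-0.232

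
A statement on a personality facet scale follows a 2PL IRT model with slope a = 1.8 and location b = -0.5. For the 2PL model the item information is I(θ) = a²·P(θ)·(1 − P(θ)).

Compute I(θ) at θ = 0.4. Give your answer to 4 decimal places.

0.4468

P = 1/(1+e^{-1.6200}) = 0.8348
P(1−P) = 0.8348 × 0.1652 = 0.1379
I = a² × P(1−P) = 1.8² × 0.1379 = 0.44684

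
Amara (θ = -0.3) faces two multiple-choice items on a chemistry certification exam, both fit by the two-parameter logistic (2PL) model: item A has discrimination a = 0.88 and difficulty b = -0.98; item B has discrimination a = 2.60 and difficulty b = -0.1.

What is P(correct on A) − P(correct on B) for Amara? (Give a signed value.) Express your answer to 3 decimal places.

P(θ) = 1 / (1 + exp(−a(θ − b)))
P_A = 0.6453
P_B = 0.3729
P_A − P_B = 0.2724

0.272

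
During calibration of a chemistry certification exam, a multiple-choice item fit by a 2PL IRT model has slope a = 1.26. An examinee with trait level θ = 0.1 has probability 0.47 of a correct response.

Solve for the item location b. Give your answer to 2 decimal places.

P(θ) = 1 / (1 + exp(−a(θ − b)))
logit(0.47) = ln(0.47/0.53) = -0.1201
b = θ − logit/(a) = 0.1 − (-0.1201)/1.2600 = 0.1954

0.20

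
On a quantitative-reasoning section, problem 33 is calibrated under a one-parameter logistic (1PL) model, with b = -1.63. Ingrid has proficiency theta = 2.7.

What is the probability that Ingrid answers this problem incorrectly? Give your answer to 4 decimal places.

0.0130

P(theta) = 1 / (1 + exp(−(theta − b)))
Exponent: (2.7 − (-1.63)) = 4.3300
1/(1 + e^{-4.3300}) = 0.9870
P = 0.9870
P(incorrect) = 1 − 0.9870 = 0.0130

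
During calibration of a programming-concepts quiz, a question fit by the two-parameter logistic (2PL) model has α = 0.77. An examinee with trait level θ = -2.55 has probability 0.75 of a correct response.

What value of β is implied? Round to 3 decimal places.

-3.977

P(θ) = 1 / (1 + exp(−α(θ − β)))
logit(0.75) = ln(0.75/0.25) = 1.0986
β = θ − logit/(α) = -2.55 − 1.0986/0.7700 = -3.9768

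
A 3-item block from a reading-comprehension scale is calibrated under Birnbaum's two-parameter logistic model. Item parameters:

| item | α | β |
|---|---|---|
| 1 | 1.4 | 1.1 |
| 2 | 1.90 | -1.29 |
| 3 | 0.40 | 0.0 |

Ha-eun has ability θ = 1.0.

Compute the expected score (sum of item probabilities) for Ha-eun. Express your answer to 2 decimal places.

2.05

P(θ) = 1 / (1 + exp(−α(θ − β)))
P_1 = 1/(1+e^{0.1400}) = 0.4651
P_2 = 1/(1+e^{-4.3510}) = 0.9873
P_3 = 1/(1+e^{-0.4000}) = 0.5987
E[score] = 0.4651 + 0.9873 + 0.5987 = 2.0510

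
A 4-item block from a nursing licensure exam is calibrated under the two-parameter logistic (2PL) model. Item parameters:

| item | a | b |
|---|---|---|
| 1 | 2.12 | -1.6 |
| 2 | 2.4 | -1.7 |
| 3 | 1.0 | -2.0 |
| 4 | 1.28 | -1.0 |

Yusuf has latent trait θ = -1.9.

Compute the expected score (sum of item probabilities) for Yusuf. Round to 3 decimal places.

P(θ) = 1 / (1 + exp(−a(θ − b)))
P_1 = 1/(1+e^{0.6360}) = 0.3462
P_2 = 1/(1+e^{0.4800}) = 0.3823
P_3 = 1/(1+e^{-0.1000}) = 0.5250
P_4 = 1/(1+e^{1.1520}) = 0.2401
E[score] = 0.3462 + 0.3823 + 0.5250 + 0.2401 = 1.4935

1.494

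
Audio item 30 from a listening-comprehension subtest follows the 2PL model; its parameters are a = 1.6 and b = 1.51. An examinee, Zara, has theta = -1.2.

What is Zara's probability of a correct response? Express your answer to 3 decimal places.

P(theta) = 1 / (1 + exp(−a(theta − b)))
Exponent: 1.6 × (-1.2 − 1.51) = -4.3360
1/(1 + e^{4.3360}) = 0.0129

0.013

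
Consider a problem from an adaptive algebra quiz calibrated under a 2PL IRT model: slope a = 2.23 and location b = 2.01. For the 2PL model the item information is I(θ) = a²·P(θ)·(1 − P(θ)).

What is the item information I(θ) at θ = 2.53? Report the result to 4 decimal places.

0.9038

P = 1/(1+e^{-1.1596}) = 0.7613
P(1−P) = 0.7613 × 0.2387 = 0.1817
I = a² × P(1−P) = 2.23² × 0.1817 = 0.90379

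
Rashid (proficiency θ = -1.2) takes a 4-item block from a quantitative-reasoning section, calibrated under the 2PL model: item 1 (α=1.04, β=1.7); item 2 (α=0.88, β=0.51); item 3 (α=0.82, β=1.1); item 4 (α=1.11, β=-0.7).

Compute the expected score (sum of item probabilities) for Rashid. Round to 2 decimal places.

0.72

P(θ) = 1 / (1 + exp(−α(θ − β)))
P_1 = 1/(1+e^{3.0160}) = 0.0467
P_2 = 1/(1+e^{1.5048}) = 0.1817
P_3 = 1/(1+e^{1.8860}) = 0.1317
P_4 = 1/(1+e^{0.5550}) = 0.3647
E[score] = 0.0467 + 0.1817 + 0.1317 + 0.3647 = 0.7248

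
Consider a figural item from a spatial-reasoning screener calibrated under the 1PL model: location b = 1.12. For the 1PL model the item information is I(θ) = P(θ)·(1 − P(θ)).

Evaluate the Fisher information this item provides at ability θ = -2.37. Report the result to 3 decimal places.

P = 1/(1+e^{3.4900}) = 0.0296
P(1−P) = 0.0296 × 0.9704 = 0.0287
I = P(1−P) = 0.02872

0.029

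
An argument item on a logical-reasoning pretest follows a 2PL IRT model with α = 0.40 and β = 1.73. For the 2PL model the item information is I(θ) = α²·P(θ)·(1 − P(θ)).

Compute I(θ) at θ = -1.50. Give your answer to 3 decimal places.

P = 1/(1+e^{1.2920}) = 0.2155
P(1−P) = 0.2155 × 0.7845 = 0.1691
I = α² × P(1−P) = 0.40² × 0.1691 = 0.02705

0.027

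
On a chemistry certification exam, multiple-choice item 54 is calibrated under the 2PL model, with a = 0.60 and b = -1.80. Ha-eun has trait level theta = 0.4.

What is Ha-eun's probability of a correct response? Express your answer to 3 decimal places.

P(theta) = 1 / (1 + exp(−a(theta − b)))
Exponent: 0.60 × (0.4 − (-1.80)) = 1.3200
1/(1 + e^{-1.3200}) = 0.7892

0.789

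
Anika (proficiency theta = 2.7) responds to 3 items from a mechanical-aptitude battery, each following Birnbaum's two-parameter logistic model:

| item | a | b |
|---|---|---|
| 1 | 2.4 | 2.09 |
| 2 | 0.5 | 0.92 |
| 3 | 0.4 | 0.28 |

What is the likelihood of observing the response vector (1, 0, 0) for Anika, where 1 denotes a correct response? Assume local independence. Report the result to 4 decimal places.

0.0651

P(theta) = 1 / (1 + exp(−a(theta − b)))
P_1 = 1/(1+e^{-1.4640}) = 0.8121
P_2 = 1/(1+e^{-0.8900}) = 0.7089
P_3 = 1/(1+e^{-0.9680}) = 0.7247
L = P_1 × (1−P_2) × (1−P_3) = 0.8121 × 0.2911 × 0.2753 = 0.06508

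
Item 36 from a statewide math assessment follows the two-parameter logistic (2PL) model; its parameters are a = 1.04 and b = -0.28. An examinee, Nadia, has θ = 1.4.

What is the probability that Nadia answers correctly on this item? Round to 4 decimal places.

0.8516

P(θ) = 1 / (1 + exp(−a(θ − b)))
Exponent: 1.04 × (1.4 − (-0.28)) = 1.7472
1/(1 + e^{-1.7472}) = 0.8516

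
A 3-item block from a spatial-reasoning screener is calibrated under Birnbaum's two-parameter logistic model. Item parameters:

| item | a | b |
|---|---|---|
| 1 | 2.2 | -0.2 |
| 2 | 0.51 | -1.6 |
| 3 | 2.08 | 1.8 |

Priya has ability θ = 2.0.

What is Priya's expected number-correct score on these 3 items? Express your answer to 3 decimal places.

2.457

P(θ) = 1 / (1 + exp(−a(θ − b)))
P_1 = 1/(1+e^{-4.8400}) = 0.9922
P_2 = 1/(1+e^{-1.8360}) = 0.8625
P_3 = 1/(1+e^{-0.4160}) = 0.6025
E[score] = 0.9922 + 0.8625 + 0.6025 = 2.4572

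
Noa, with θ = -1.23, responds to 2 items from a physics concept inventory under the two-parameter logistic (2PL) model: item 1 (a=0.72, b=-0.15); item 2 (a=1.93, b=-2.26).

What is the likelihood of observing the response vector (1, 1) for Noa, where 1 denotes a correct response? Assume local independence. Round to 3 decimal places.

P(θ) = 1 / (1 + exp(−a(θ − b)))
P_1 = 1/(1+e^{0.7776}) = 0.3148
P_2 = 1/(1+e^{-1.9879}) = 0.8795
L = P_1 × P_2 = 0.3148 × 0.8795 = 0.27691

0.277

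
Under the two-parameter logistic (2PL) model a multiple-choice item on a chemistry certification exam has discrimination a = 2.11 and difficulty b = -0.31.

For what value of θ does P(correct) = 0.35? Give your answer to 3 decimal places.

P(θ) = 1 / (1 + exp(−a(θ − b)))
logit = ln(0.3500/0.6500) = -0.6190
θ = b + logit/(a) = -0.31 + (-0.6190)/2.1100 = -0.6034

-0.603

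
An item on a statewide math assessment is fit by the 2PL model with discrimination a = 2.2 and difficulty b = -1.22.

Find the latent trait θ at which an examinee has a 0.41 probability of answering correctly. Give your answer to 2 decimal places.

-1.39

P(θ) = 1 / (1 + exp(−a(θ − b)))
logit = ln(0.4100/0.5900) = -0.3640
θ = b + logit/(a) = -1.22 + (-0.3640)/2.2000 = -1.3854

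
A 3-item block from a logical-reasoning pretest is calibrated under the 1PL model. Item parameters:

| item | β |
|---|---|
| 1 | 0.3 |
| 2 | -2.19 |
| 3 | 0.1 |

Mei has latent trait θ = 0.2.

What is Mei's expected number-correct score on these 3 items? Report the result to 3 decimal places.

P(θ) = 1 / (1 + exp(−(θ − β)))
P_1 = 1/(1+e^{0.1000}) = 0.4750
P_2 = 1/(1+e^{-2.3900}) = 0.9161
P_3 = 1/(1+e^{-0.1000}) = 0.5250
E[score] = 0.4750 + 0.9161 + 0.5250 = 1.9161

1.916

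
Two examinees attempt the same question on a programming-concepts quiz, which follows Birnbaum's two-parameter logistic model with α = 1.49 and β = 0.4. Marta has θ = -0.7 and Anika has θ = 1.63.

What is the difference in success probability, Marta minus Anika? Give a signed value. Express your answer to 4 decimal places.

-0.6995

P(θ) = 1 / (1 + exp(−α(θ − β)))
P(Marta) = 0.1626  [exponent -1.6390]
P(Anika) = 0.8621  [exponent 1.8327]
Difference = 0.1626 − 0.8621 = -0.6995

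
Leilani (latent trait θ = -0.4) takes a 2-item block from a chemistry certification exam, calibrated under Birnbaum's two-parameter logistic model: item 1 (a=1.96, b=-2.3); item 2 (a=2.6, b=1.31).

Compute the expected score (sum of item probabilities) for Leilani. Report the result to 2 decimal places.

0.99

P(θ) = 1 / (1 + exp(−a(θ − b)))
P_1 = 1/(1+e^{-3.7240}) = 0.9764
P_2 = 1/(1+e^{4.4460}) = 0.0116
E[score] = 0.9764 + 0.0116 = 0.9880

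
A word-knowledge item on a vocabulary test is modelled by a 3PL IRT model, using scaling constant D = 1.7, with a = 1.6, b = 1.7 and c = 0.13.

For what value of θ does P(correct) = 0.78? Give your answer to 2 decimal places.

P(θ) = c + (1 − c) · 1 / (1 + exp(−D·a(θ − b)))
Remove guessing floor: (0.78 − 0.13)/(1 − 0.13) = 0.7471
logit = ln(0.7471/0.2529) = 1.0833
θ = b + logit/(1.7·a) = 1.7 + 1.0833/2.7200 = 2.0983

2.10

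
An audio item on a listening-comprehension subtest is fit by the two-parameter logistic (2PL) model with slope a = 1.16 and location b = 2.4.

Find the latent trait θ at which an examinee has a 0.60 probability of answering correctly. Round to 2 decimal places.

P(θ) = 1 / (1 + exp(−a(θ − b)))
logit = ln(0.6000/0.4000) = 0.4055
θ = b + logit/(a) = 2.4 + 0.4055/1.1600 = 2.7495

2.75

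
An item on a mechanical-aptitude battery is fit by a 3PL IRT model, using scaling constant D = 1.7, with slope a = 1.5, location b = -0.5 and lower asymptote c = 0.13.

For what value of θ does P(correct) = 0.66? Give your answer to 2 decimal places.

P(θ) = c + (1 − c) · 1 / (1 + exp(−D·a(θ − b)))
Remove guessing floor: (0.66 − 0.13)/(1 − 0.13) = 0.6092
logit = ln(0.6092/0.3908) = 0.4439
θ = b + logit/(1.7·a) = -0.5 + 0.4439/2.5500 = -0.3259

-0.33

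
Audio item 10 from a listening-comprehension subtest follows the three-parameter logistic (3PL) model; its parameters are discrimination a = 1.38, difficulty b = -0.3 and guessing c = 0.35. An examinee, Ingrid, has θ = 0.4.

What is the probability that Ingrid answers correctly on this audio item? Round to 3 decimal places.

P(θ) = c + (1 − c) · 1 / (1 + exp(−a(θ − b)))
Exponent: 1.38 × (0.4 − (-0.3)) = 0.9660
1/(1 + e^{-0.9660}) = 0.7243
P = 0.35 + 0.65 × 0.7243 = 0.8208

0.821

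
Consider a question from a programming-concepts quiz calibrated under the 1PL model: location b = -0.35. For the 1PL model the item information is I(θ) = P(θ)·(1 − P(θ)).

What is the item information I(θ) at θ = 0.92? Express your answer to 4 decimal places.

0.1712

P = 1/(1+e^{-1.2700}) = 0.7807
P(1−P) = 0.7807 × 0.2193 = 0.1712
I = P(1−P) = 0.17118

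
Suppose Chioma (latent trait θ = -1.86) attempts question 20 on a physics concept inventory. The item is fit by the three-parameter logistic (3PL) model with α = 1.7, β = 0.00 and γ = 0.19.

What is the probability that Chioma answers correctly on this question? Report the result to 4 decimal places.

0.2229

P(θ) = γ + (1 − γ) · 1 / (1 + exp(−α(θ − β)))
Exponent: 1.7 × (-1.86 − 0.00) = -3.1620
1/(1 + e^{3.1620}) = 0.0406
P = 0.19 + 0.81 × 0.0406 = 0.2229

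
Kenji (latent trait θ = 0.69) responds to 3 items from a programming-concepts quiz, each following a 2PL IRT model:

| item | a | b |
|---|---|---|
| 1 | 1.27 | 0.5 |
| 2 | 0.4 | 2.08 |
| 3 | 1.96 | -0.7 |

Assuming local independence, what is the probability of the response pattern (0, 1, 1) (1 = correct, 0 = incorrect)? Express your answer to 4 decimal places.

0.1505

P(θ) = 1 / (1 + exp(−a(θ − b)))
P_1 = 1/(1+e^{-0.2413}) = 0.5600
P_2 = 1/(1+e^{0.5560}) = 0.3645
P_3 = 1/(1+e^{-2.7244}) = 0.9385
L = (1−P_1) × P_2 × P_3 = 0.4400 × 0.3645 × 0.9385 = 0.15049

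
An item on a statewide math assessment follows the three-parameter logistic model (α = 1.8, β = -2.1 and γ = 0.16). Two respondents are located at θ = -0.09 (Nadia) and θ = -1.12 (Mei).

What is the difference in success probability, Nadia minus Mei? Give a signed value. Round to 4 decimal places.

0.1009

P(θ) = γ + (1 − γ) · 1 / (1 + exp(−α(θ − β)))
P(Nadia) = 0.9780  [exponent 3.6180]
P(Mei) = 0.8771  [exponent 1.7640]
Difference = 0.9780 − 0.8771 = 0.1009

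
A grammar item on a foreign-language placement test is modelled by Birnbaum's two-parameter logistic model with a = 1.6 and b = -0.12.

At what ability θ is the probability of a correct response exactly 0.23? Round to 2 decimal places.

P(θ) = 1 / (1 + exp(−a(θ − b)))
logit = ln(0.2300/0.7700) = -1.2083
θ = b + logit/(a) = -0.12 + (-1.2083)/1.6000 = -0.8752

-0.88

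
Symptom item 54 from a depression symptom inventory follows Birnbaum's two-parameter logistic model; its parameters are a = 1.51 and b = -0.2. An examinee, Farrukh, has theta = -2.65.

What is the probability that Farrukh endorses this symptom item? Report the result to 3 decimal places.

P(theta) = 1 / (1 + exp(−a(theta − b)))
Exponent: 1.51 × (-2.65 − (-0.2)) = -3.6995
1/(1 + e^{3.6995}) = 0.0241

0.024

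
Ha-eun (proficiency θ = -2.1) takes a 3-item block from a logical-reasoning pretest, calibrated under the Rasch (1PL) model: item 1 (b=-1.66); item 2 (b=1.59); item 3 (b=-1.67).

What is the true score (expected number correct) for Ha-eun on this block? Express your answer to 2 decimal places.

0.81

P(θ) = 1 / (1 + exp(−(θ − b)))
P_1 = 1/(1+e^{0.4400}) = 0.3917
P_2 = 1/(1+e^{3.6900}) = 0.0244
P_3 = 1/(1+e^{0.4300}) = 0.3941
E[score] = 0.3917 + 0.0244 + 0.3941 = 0.8102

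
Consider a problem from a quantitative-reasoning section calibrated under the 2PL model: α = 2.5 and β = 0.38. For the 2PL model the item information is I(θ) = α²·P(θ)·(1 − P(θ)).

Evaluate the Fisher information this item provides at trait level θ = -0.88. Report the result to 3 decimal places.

P = 1/(1+e^{3.1500}) = 0.0411
P(1−P) = 0.0411 × 0.9589 = 0.0394
I = α² × P(1−P) = 2.5² × 0.0394 = 0.24627

0.246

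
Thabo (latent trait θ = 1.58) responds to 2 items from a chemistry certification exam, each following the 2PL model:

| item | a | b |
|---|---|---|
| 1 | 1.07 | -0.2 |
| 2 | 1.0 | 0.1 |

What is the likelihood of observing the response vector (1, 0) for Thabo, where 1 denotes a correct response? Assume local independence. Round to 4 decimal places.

P(θ) = 1 / (1 + exp(−a(θ − b)))
P_1 = 1/(1+e^{-1.9046}) = 0.8704
P_2 = 1/(1+e^{-1.4800}) = 0.8146
L = P_1 × (1−P_2) = 0.8704 × 0.1854 = 0.16140

0.1614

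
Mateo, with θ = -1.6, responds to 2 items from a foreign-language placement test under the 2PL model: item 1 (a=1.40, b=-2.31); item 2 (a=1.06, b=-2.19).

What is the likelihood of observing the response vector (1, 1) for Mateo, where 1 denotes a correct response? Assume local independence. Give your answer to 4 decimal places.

P(θ) = 1 / (1 + exp(−a(θ − b)))
P_1 = 1/(1+e^{-0.9940}) = 0.7299
P_2 = 1/(1+e^{-0.6254}) = 0.6514
L = P_1 × P_2 = 0.7299 × 0.6514 = 0.47548

0.4755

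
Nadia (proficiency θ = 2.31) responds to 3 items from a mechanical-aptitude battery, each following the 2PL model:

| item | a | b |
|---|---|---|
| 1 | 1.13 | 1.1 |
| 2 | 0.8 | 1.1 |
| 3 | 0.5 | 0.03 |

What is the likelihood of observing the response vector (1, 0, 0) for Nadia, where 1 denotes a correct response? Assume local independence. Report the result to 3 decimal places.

0.053

P(θ) = 1 / (1 + exp(−a(θ − b)))
P_1 = 1/(1+e^{-1.3673}) = 0.7969
P_2 = 1/(1+e^{-0.9680}) = 0.7247
P_3 = 1/(1+e^{-1.1400}) = 0.7577
L = P_1 × (1−P_2) × (1−P_3) = 0.7969 × 0.2753 × 0.2423 = 0.05316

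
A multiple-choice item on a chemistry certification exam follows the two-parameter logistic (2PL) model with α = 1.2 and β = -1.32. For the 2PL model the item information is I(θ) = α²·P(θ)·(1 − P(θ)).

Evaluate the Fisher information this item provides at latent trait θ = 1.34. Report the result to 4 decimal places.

P = 1/(1+e^{-3.1920}) = 0.9605
P(1−P) = 0.9605 × 0.0395 = 0.0379
I = α² × P(1−P) = 1.2² × 0.0379 = 0.05459

0.0546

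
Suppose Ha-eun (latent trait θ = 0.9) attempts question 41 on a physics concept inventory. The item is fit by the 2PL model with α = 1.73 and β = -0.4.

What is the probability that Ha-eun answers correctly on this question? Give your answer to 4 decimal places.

0.9046

P(θ) = 1 / (1 + exp(−α(θ − β)))
Exponent: 1.73 × (0.9 − (-0.4)) = 2.2490
1/(1 + e^{-2.2490}) = 0.9046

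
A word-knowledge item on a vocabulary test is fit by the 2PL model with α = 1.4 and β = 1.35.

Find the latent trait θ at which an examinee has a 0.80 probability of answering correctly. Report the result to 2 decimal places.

2.34

P(θ) = 1 / (1 + exp(−α(θ − β)))
logit = ln(0.8000/0.2000) = 1.3863
θ = β + logit/(α) = 1.35 + 1.3863/1.4000 = 2.3402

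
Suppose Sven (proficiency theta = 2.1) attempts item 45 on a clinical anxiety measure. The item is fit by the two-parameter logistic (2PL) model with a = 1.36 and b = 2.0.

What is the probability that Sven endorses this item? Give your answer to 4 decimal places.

P(theta) = 1 / (1 + exp(−a(theta − b)))
Exponent: 1.36 × (2.1 − 2.0) = 0.1360
1/(1 + e^{-0.1360}) = 0.5339

0.5339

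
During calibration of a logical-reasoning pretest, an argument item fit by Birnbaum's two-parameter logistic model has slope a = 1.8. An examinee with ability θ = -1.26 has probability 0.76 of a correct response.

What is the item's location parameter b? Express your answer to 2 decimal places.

-1.90

P(θ) = 1 / (1 + exp(−a(θ − b)))
logit(0.76) = ln(0.76/0.24) = 1.1527
b = θ − logit/(a) = -1.26 − 1.1527/1.8000 = -1.9004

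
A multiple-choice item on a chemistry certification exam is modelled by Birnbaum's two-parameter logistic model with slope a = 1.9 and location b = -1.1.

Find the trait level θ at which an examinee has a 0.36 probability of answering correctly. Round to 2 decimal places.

-1.40

P(θ) = 1 / (1 + exp(−a(θ − b)))
logit = ln(0.3600/0.6400) = -0.5754
θ = b + logit/(a) = -1.1 + (-0.5754)/1.9000 = -1.4028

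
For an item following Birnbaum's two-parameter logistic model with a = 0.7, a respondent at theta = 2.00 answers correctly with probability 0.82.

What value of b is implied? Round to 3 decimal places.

P(theta) = 1 / (1 + exp(−a(theta − b)))
logit(0.82) = ln(0.82/0.18) = 1.5163
b = theta − logit/(a) = 2.00 − 1.5163/0.7000 = -0.1662

-0.166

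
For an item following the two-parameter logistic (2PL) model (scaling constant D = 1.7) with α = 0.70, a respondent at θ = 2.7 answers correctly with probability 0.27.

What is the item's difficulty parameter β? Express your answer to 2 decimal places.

P(θ) = 1 / (1 + exp(−D·α(θ − β)))
logit(0.27) = ln(0.27/0.73) = -0.9946
β = θ − logit/(1.7·α) = 2.7 − (-0.9946)/1.1900 = 3.5358

3.54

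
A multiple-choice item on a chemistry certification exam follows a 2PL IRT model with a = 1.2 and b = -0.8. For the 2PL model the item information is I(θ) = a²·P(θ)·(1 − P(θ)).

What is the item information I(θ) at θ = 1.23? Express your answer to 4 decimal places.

0.1066

P = 1/(1+e^{-2.4360}) = 0.9195
P(1−P) = 0.9195 × 0.0805 = 0.0740
I = a² × P(1−P) = 1.2² × 0.0740 = 0.10655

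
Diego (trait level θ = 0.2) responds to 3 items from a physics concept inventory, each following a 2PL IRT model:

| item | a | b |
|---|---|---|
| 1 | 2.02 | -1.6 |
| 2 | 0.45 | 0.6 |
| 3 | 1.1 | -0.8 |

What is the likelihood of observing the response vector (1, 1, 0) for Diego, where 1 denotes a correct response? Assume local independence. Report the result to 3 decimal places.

P(θ) = 1 / (1 + exp(−a(θ − b)))
P_1 = 1/(1+e^{-3.6360}) = 0.9743
P_2 = 1/(1+e^{0.1800}) = 0.4551
P_3 = 1/(1+e^{-1.1000}) = 0.7503
L = P_1 × P_2 × (1−P_3) = 0.9743 × 0.4551 × 0.2497 = 0.11074

0.111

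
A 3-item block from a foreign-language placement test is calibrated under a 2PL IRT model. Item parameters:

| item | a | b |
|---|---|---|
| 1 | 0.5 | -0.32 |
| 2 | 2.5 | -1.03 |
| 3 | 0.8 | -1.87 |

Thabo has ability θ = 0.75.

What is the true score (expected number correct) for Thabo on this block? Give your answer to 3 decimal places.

P(θ) = 1 / (1 + exp(−a(θ − b)))
P_1 = 1/(1+e^{-0.5350}) = 0.6306
P_2 = 1/(1+e^{-4.4500}) = 0.9885
P_3 = 1/(1+e^{-2.0960}) = 0.8905
E[score] = 0.6306 + 0.9885 + 0.8905 = 2.5096

2.510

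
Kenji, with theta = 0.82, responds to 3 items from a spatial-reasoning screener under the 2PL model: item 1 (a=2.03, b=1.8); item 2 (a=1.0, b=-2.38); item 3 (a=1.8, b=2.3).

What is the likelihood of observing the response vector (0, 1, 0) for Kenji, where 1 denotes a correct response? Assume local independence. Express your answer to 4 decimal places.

0.7902

P(theta) = 1 / (1 + exp(−a(theta − b)))
P_1 = 1/(1+e^{1.9894}) = 0.1203
P_2 = 1/(1+e^{-3.2000}) = 0.9608
P_3 = 1/(1+e^{2.6640}) = 0.0651
L = (1−P_1) × P_2 × (1−P_3) = 0.8797 × 0.9608 × 0.9349 = 0.79018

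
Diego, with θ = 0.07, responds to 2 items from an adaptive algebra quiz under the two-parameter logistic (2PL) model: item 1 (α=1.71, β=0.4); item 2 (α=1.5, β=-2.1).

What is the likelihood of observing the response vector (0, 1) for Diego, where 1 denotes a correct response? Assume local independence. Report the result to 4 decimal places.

0.6138

P(θ) = 1 / (1 + exp(−α(θ − β)))
P_1 = 1/(1+e^{0.5643}) = 0.3626
P_2 = 1/(1+e^{-3.2550}) = 0.9629
L = (1−P_1) × P_2 = 0.6374 × 0.9629 = 0.61377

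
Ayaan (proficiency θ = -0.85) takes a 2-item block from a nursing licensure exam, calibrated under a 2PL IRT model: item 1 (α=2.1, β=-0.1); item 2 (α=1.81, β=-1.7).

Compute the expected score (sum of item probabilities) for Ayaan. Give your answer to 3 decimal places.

0.995

P(θ) = 1 / (1 + exp(−α(θ − β)))
P_1 = 1/(1+e^{1.5750}) = 0.1715
P_2 = 1/(1+e^{-1.5385}) = 0.8232
E[score] = 0.1715 + 0.8232 = 0.9948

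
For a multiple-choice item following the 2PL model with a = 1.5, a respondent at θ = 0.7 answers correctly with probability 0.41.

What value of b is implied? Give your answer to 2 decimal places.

P(θ) = 1 / (1 + exp(−a(θ − b)))
logit(0.41) = ln(0.41/0.59) = -0.3640
b = θ − logit/(a) = 0.7 − (-0.3640)/1.5000 = 0.9426

0.94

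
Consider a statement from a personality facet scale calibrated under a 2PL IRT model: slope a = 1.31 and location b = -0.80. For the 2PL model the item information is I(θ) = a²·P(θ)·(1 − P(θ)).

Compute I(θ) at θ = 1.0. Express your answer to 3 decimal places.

0.136

P = 1/(1+e^{-2.3580}) = 0.9136
P(1−P) = 0.9136 × 0.0864 = 0.0790
I = a² × P(1−P) = 1.31² × 0.0790 = 0.13551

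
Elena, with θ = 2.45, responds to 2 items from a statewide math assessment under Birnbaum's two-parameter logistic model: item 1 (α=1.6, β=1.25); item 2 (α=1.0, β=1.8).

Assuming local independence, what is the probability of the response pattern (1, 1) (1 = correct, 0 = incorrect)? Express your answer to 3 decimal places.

P(θ) = 1 / (1 + exp(−α(θ − β)))
P_1 = 1/(1+e^{-1.9200}) = 0.8721
P_2 = 1/(1+e^{-0.6500}) = 0.6570
L = P_1 × P_2 = 0.8721 × 0.6570 = 0.57300

0.573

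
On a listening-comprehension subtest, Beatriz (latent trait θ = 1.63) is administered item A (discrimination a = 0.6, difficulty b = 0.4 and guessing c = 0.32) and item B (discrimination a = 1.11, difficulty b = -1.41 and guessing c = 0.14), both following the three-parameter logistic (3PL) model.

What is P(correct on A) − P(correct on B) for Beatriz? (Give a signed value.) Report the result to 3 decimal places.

-0.191

P(θ) = c + (1 − c) · 1 / (1 + exp(−a(θ − b)))
P_A = 0.7801
P_B = 0.9715
P_A − P_B = -0.1915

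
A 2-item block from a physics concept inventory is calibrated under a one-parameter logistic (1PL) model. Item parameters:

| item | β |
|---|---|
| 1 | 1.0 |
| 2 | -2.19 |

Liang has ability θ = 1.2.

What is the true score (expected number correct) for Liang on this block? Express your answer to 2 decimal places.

P(θ) = 1 / (1 + exp(−(θ − β)))
P_1 = 1/(1+e^{-0.2000}) = 0.5498
P_2 = 1/(1+e^{-3.3900}) = 0.9674
E[score] = 0.5498 + 0.9674 = 1.5172

1.52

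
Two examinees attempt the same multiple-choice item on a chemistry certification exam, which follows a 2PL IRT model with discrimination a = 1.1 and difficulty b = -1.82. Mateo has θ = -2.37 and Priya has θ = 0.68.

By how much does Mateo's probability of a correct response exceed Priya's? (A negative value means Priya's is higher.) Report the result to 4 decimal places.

-0.5867

P(θ) = 1 / (1 + exp(−a(θ − b)))
P(Mateo) = 0.3532  [exponent -0.6050]
P(Priya) = 0.9399  [exponent 2.7500]
Difference = 0.3532 − 0.9399 = -0.5867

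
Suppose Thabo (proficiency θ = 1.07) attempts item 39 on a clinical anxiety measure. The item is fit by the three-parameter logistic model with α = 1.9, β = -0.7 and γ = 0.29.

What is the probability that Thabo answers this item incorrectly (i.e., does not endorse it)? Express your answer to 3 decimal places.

0.024

P(θ) = γ + (1 − γ) · 1 / (1 + exp(−α(θ − β)))
Exponent: 1.9 × (1.07 − (-0.7)) = 3.3630
1/(1 + e^{-3.3630}) = 0.9665
P = 0.29 + 0.71 × 0.9665 = 0.9762
P(incorrect) = 1 − 0.9762 = 0.0238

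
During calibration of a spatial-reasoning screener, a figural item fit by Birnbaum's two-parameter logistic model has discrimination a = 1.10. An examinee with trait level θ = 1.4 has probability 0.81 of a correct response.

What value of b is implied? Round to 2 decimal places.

0.08

P(θ) = 1 / (1 + exp(−a(θ − b)))
logit(0.81) = ln(0.81/0.19) = 1.4500
b = θ − logit/(a) = 1.4 − 1.4500/1.1000 = 0.0818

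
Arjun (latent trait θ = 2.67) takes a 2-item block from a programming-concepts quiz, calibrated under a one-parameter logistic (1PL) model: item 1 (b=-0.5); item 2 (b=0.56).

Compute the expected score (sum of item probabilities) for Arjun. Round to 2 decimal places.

1.85

P(θ) = 1 / (1 + exp(−(θ − b)))
P_1 = 1/(1+e^{-3.1700}) = 0.9597
P_2 = 1/(1+e^{-2.1100}) = 0.8919
E[score] = 0.9597 + 0.8919 = 1.8516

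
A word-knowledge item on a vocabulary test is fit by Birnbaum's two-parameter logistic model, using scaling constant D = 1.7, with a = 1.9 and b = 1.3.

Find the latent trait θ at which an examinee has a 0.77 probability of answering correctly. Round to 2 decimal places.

1.67

P(θ) = 1 / (1 + exp(−D·a(θ − b)))
logit = ln(0.7700/0.2300) = 1.2083
θ = b + logit/(1.7·a) = 1.3 + 1.2083/3.2300 = 1.6741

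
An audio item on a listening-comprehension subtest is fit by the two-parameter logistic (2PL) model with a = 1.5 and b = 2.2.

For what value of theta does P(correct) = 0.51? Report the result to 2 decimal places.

2.23

P(theta) = 1 / (1 + exp(−a(theta − b)))
logit = ln(0.5100/0.4900) = 0.0400
theta = b + logit/(a) = 2.2 + 0.0400/1.5000 = 2.2267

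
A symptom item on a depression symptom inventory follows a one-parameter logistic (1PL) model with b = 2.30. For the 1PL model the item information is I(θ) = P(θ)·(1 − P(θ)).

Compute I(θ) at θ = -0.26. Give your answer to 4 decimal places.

P = 1/(1+e^{2.5600}) = 0.0718
P(1−P) = 0.0718 × 0.9282 = 0.0666
I = P(1−P) = 0.06661

0.0666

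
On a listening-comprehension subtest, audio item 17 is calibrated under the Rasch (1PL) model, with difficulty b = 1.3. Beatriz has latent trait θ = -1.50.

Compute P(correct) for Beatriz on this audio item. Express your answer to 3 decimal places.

P(θ) = 1 / (1 + exp(−(θ − b)))
Exponent: (-1.50 − 1.3) = -2.8000
1/(1 + e^{2.8000}) = 0.0573
P = 0.0573

0.057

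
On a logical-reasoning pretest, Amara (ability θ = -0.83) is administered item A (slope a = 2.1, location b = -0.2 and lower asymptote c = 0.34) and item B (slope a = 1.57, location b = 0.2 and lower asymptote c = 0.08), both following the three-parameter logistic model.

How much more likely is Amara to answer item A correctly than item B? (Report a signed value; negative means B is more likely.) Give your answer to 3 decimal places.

0.246

P(θ) = c + (1 − c) · 1 / (1 + exp(−a(θ − b)))
P_A = 0.4788
P_B = 0.2324
P_A − P_B = 0.2465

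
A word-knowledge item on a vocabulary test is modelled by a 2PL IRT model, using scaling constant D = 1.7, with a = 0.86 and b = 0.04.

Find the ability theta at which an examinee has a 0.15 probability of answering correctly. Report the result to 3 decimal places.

P(theta) = 1 / (1 + exp(−D·a(theta − b)))
logit = ln(0.1500/0.8500) = -1.7346
theta = b + logit/(1.7·a) = 0.04 + (-1.7346)/1.4620 = -1.1465

-1.146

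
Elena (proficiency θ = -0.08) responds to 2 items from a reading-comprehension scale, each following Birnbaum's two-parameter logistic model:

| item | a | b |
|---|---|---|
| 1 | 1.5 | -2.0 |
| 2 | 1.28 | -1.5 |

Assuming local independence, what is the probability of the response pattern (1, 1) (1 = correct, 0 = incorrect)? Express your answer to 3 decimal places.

0.815

P(θ) = 1 / (1 + exp(−a(θ − b)))
P_1 = 1/(1+e^{-2.8800}) = 0.9468
P_2 = 1/(1+e^{-1.8176}) = 0.8603
L = P_1 × P_2 = 0.9468 × 0.8603 = 0.81455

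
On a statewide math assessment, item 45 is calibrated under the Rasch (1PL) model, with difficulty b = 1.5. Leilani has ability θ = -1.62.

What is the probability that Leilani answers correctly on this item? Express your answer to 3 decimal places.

P(θ) = 1 / (1 + exp(−(θ − b)))
Exponent: (-1.62 − 1.5) = -3.1200
1/(1 + e^{3.1200}) = 0.0423
P = 0.0423

0.042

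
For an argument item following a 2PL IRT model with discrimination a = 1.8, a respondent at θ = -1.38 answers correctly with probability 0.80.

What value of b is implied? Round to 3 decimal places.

-2.150

P(θ) = 1 / (1 + exp(−a(θ − b)))
logit(0.80) = ln(0.80/0.20) = 1.3863
b = θ − logit/(a) = -1.38 − 1.3863/1.8000 = -2.1502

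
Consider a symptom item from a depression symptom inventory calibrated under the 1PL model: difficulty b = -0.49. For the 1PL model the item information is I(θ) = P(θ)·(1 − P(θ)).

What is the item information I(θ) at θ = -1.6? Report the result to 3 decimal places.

P = 1/(1+e^{1.1100}) = 0.2479
P(1−P) = 0.2479 × 0.7521 = 0.1864
I = P(1−P) = 0.18643

0.186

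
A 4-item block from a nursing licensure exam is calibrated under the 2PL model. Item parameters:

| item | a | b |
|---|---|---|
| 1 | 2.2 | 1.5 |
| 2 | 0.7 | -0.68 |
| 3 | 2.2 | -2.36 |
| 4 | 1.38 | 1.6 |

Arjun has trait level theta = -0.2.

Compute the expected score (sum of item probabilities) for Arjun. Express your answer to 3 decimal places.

P(theta) = 1 / (1 + exp(−a(theta − b)))
P_1 = 1/(1+e^{3.7400}) = 0.0232
P_2 = 1/(1+e^{-0.3360}) = 0.5832
P_3 = 1/(1+e^{-4.7520}) = 0.9914
P_4 = 1/(1+e^{2.4840}) = 0.0770
E[score] = 0.0232 + 0.5832 + 0.9914 + 0.0770 = 1.6748

1.675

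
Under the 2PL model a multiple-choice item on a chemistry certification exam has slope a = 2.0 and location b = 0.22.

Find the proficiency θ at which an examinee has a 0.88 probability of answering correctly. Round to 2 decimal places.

1.22

P(θ) = 1 / (1 + exp(−a(θ − b)))
logit = ln(0.8800/0.1200) = 1.9924
θ = b + logit/(a) = 0.22 + 1.9924/2.0000 = 1.2162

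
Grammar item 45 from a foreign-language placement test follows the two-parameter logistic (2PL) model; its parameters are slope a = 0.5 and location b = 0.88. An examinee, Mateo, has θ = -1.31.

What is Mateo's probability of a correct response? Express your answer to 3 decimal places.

0.251

P(θ) = 1 / (1 + exp(−a(θ − b)))
Exponent: 0.5 × (-1.31 − 0.88) = -1.0950
1/(1 + e^{1.0950}) = 0.2507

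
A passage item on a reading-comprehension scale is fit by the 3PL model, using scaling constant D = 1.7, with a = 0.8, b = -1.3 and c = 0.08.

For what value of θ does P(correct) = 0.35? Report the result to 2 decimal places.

P(θ) = c + (1 − c) · 1 / (1 + exp(−D·a(θ − b)))
Remove guessing floor: (0.35 − 0.08)/(1 − 0.08) = 0.2935
logit = ln(0.2935/0.7065) = -0.8786
θ = b + logit/(1.7·a) = -1.3 + (-0.8786)/1.3600 = -1.9460

-1.95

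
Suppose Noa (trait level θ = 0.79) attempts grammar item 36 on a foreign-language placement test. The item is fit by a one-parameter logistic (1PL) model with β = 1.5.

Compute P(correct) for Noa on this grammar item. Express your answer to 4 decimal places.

P(θ) = 1 / (1 + exp(−(θ − β)))
Exponent: (0.79 − 1.5) = -0.7100
1/(1 + e^{0.7100}) = 0.3296
P = 0.3296

0.3296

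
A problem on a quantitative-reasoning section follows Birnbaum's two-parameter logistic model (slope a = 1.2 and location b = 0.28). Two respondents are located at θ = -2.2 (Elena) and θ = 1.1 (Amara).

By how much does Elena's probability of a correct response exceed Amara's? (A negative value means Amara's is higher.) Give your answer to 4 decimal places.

P(θ) = 1 / (1 + exp(−a(θ − b)))
P(Elena) = 0.0485  [exponent -2.9760]
P(Amara) = 0.7279  [exponent 0.9840]
Difference = 0.0485 − 0.7279 = -0.6794

-0.6794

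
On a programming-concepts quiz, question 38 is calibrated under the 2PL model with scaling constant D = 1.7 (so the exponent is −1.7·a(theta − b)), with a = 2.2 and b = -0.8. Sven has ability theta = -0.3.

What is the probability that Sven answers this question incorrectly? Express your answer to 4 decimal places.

0.1335

P(theta) = 1 / (1 + exp(−D·a(theta − b)))
Exponent: 1.7 × 2.2 × (-0.3 − (-0.8)) = 1.8700
1/(1 + e^{-1.8700}) = 0.8665
P = 0.8665
P(incorrect) = 1 − 0.8665 = 0.1335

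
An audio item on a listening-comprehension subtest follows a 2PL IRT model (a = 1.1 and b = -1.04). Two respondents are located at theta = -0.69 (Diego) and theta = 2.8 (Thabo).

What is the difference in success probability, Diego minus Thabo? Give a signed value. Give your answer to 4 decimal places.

P(theta) = 1 / (1 + exp(−a(theta − b)))
P(Diego) = 0.5951  [exponent 0.3850]
P(Thabo) = 0.9856  [exponent 4.2240]
Difference = 0.5951 − 0.9856 = -0.3905

-0.3905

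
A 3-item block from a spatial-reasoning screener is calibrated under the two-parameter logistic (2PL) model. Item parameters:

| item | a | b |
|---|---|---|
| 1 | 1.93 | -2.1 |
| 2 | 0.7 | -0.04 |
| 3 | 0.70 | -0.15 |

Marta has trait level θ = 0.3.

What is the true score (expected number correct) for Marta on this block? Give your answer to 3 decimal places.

P(θ) = 1 / (1 + exp(−a(θ − b)))
P_1 = 1/(1+e^{-4.6320}) = 0.9904
P_2 = 1/(1+e^{-0.2380}) = 0.5592
P_3 = 1/(1+e^{-0.3150}) = 0.5781
E[score] = 0.9904 + 0.5592 + 0.5781 = 2.1277

2.128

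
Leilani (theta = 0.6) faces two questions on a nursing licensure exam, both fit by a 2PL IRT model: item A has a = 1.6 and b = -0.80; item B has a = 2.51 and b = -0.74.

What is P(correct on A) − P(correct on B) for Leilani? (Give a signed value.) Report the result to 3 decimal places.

-0.063

P(theta) = 1 / (1 + exp(−a(theta − b)))
P_A = 0.9038
P_B = 0.9665
P_A − P_B = -0.0628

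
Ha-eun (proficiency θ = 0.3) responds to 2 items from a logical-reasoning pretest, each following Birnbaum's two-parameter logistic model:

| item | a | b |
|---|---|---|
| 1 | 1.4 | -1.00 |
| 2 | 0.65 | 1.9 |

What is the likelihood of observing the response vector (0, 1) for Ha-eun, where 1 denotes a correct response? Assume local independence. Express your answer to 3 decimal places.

P(θ) = 1 / (1 + exp(−a(θ − b)))
P_1 = 1/(1+e^{-1.8200}) = 0.8606
P_2 = 1/(1+e^{1.0400}) = 0.2611
L = (1−P_1) × P_2 = 0.1394 × 0.2611 = 0.03641

0.036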